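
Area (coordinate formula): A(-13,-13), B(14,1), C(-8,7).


-13*(1-7) = 78
14*(7+ 13) = 280
-8*(-13-1) = 112
sum = 470
Area = |470|/2 = 235.0000

235.0000 sq units


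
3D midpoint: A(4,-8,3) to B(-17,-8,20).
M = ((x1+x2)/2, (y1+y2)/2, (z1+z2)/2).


Mx = (4- 17)/2 = -6.5000
My = (-8- 8)/2 = -8.0000
Mz = (3+20)/2 = 11.5000

M = (-6.5000, -8.0000, 11.5000)


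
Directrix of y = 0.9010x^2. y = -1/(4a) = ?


a = 0.9010
1/(4a) = 0.2775
directrix: y = -0.2775 = -0.2775

y = -0.2775


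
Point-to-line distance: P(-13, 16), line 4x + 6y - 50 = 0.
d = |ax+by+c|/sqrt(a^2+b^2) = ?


|4*(-13) + 6*16 - 50| = |-6| = 6
sqrt(16 + 36) = sqrt(52) = 7.2111
d = 6/sqrt(52) = 0.8321

0.8321


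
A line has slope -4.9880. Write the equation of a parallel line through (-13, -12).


Parallel lines have equal slopes.
m2 = -4.9880
b2 = -12 + 4.9880*(-13) = -76.8440

y = -4.9880x - 76.8440


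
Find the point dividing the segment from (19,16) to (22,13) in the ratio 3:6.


Px = (3*22 + 6*19)/9 = 180/9 = 20.0000
Py = (3*13 + 6*16)/9 = 135/9 = 15.0000

P = (20.0000, 15.0000)


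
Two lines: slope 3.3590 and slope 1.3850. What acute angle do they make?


m1-m2 = 1.974
1+m1*m2 = 5.652215
tan(theta) = |1.974/5.652215| = 0.349244
theta = arctan(|1.974/5.652215|) = 19.2514 degrees (acute angle)

19.2514 degrees


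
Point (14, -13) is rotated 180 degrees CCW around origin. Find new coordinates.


cos(180) = -1, sin(180) = 0
x' = 14*(-1) + 13*0 = -14
y' = 14*0 - 13*(-1) = 13

(-14, 13)


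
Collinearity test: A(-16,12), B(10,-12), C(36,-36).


-16*(-12+ 36) + 10*(-36-12) + 36*(12+ 12)
= -384 - 480 + 864 = 0

Yes, collinear (determinant = 0)


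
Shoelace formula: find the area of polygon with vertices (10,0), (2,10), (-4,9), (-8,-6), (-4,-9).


sum(xi*y_{i+1}) = 10*10 + 2*9 - 4*(-6) - 8*(-9) - 4*0 = 214
sum(yi*x_{i+1}) = 0*2 + 10*(-4) + 9*(-8) - 6*(-4) - 9*10 = -178
Area = |214 + 178|/2 = 392/2 = 196.0000

196.0000 sq units


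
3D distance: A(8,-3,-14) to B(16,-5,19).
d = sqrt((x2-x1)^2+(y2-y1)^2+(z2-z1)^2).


dx=8, dy=-2, dz=33
d = sqrt(64+4+1089) = sqrt(1157) = 34.0147

34.0147


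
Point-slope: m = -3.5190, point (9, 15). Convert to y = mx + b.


y - 15 = -3.5190(x - 9)
y = -3.5190x + 15 + 3.5190*9
y = -3.5190x + 46.6710

y = -3.5190x + 46.6710


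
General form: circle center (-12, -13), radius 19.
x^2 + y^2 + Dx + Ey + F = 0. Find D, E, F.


(x+ 12)^2 + (y+ 13)^2 = 19^2
D = -2h = 24, E = -2k = 26
F = h^2+k^2-r^2 = 144+169-361 = -48

D = 24, E = 26, F = -48


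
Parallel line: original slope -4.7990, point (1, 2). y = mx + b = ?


Parallel lines have equal slopes.
m2 = -4.7990
b2 = 2 + 4.7990*1 = 6.7990

y = -4.7990x + 6.7990


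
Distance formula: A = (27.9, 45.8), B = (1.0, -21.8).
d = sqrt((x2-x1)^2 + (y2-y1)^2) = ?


dx = 1.0 - 27.9 = -26.9
dy = -21.8 - 45.8 = -67.6
d = sqrt(723.61 + 4569.76) = sqrt(5293.37) = 72.7555

72.7555


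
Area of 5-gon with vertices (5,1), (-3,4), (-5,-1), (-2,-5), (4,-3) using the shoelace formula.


sum(xi*y_{i+1}) = 5*4 - 3*(-1) - 5*(-5) - 2*(-3) + 4*1 = 58
sum(yi*x_{i+1}) = 1*(-3) + 4*(-5) - 1*(-2) - 5*4 - 3*5 = -56
Area = |58 + 56|/2 = 114/2 = 57.0000

57.0000 sq units


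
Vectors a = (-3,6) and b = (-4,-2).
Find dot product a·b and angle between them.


a·b = -3*(-4) + 6*(-2) = 12 - 12 = 0
|a| = sqrt(9+36) = 6.7082
|b| = sqrt(16+4) = 4.4721
cos(theta) = 0/(sqrt(45)*sqrt(20)) = 0/sqrt(900) = 0
theta = arccos(0/sqrt(900)) = 90.0000 degrees

a·b = 0, theta = 90.0000 deg


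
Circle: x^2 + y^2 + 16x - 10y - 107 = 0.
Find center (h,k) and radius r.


h = -D/2 = -16/2 = -8
k = -E/2 = 10/2 = 5
r^2 = h^2 + k^2 - F = 64 + 25 + 107 = 196
r = 14

Center (-8, 5), radius = 14


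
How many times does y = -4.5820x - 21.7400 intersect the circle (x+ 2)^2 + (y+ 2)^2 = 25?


Substitute y = -4.5820x - 21.7400: (x+ 2)^2 + (-4.5820x- 21.7400+ 2)^2 = 25
Expand to Ax^2 + Bx + C = 0, where b-k = -19.74
A = 1+m^2 = 21.994724
B = 2(m(b-k) - h) = 2(-4.5820*(-19.74) + 2) = 184.89736
C = h^2 + (b-k)^2 - r^2 = 4 + 389.6676 - 25 = 368.6676
disc = B^2-4AC = 34187.0337 - 32434.9684 = 1752.0653
disc > 0

2 intersection points


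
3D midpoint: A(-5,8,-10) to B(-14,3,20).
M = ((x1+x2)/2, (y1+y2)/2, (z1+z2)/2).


Mx = (-5- 14)/2 = -9.5000
My = (8+3)/2 = 5.5000
Mz = (-10+20)/2 = 5.0000

M = (-9.5000, 5.5000, 5.0000)


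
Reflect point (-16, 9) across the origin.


Reflection rule for origin: (-x, -y)
(-16, 9) -> (16, -9)

(16, -9)


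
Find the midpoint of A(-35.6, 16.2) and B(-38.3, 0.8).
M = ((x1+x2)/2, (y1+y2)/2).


Mx = (-35.6 - 38.3)/2 = -73.9/2 = -36.9500
My = (16.2 + 0.8)/2 = 17.0/2 = 8.5000

(-36.9500, 8.5000)


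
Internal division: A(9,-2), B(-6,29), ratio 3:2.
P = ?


Px = (3*(-6) + 2*9)/5 = 0/5 = 0
Py = (3*29 + 2*(-2))/5 = 83/5 = 16.6000

P = (0, 16.6000)


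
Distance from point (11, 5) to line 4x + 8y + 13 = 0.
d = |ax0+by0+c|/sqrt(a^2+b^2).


|4*11 + 8*5 + 13| = |97| = 97
sqrt(16 + 64) = sqrt(80) = 8.9443
d = 97/sqrt(80) = 10.8449

10.8449


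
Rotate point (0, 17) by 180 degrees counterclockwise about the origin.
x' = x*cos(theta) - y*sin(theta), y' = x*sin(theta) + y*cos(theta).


cos(180) = -1, sin(180) = 0
x' = 0*(-1) - 17*0 = 0
y' = 0*0 + 17*(-1) = -17

(0, -17)


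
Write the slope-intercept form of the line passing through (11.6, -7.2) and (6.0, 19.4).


m = (26.6)/(-5.6) = -4.7500
b = y1 - m*x1 = -7.2 - (26.6*11.6)/(-5.6) = -7.2 + 55.1000 = 47.9000

y = -4.7500x + 47.9000


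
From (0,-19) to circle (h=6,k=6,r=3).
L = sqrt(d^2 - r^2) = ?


d = sqrt((0-6)^2 + (-19-6)^2) = sqrt(36+625) = 25.7099
L = sqrt(661.0000 - 9) = sqrt(652.0000) = 25.5343

25.5343


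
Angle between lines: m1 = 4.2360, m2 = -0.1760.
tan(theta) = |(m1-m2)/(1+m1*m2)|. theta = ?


m1-m2 = 4.412
1+m1*m2 = 0.254464
tan(theta) = |4.412/0.254464| = 17.338405
theta = arctan(|4.412/0.254464|) = 86.6991 degrees (acute angle)

86.6991 degrees


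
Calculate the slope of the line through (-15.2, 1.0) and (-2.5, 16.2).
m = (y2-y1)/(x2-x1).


dy = 16.2 - 1.0 = 15.2
dx = -2.5 + 15.2 = 12.7
m = 15.2/12.7 = 1.1969

m = 1.1969


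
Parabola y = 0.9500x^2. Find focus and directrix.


a = 0.9500
1/(4a) = 0.2632
Focus = (0, 0.2632)
Directrix: y = -0.2632

Focus = (0, 0.2632), Directrix: y = -0.2632


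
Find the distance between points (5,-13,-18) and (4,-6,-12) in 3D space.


dx=-1, dy=7, dz=6
d = sqrt(1+49+36) = sqrt(86) = 9.2736

9.2736


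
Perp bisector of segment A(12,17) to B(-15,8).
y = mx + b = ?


Midpoint = (-1.5, 12.5)
Slope of AB = dy/dx = -9/(-27) = 0.3333
Perp slope = -dx/dy = -27/9 = -3.0000
b = My - (perp slope)*Mx = 12.5 + (-27*(-1.5))/(-9) = 12.5 - 4.5000 = 8.0000

y = -3.0000x + 8.0000


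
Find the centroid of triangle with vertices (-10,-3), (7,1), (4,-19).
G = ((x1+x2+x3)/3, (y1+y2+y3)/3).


Gx = (-10+7+4)/3 = 1/3 = 0.3333
Gy = (-3+1- 19)/3 = -21/3 = -7.0000

G = (0.3333, -7.0000)


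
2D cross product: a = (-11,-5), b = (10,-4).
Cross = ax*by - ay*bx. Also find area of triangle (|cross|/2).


cross = -11*(-4) + 5*10 = 44 + 50 = 94
Triangle area = |94|/2 = 94/2 = 47.0000

cross = 94, triangle area = 47.0000


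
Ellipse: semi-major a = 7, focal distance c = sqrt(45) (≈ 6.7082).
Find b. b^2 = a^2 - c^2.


b^2 = 7^2 - (sqrt(45))^2 = 49 - 45 = 4
b = sqrt(4) = 2

b = 2


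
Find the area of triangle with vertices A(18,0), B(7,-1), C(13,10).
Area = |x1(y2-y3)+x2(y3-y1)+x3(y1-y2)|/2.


18*(-1-10) = -198
7*(10-0) = 70
13*(0+ 1) = 13
sum = -115
Area = |-115|/2 = 57.5000

57.5000 sq units


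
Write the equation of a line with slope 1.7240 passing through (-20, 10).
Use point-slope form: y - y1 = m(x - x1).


y - 10 = 1.7240(x + 20)
y = 1.7240x + 10 - 1.7240*(-20)
y = 1.7240x + 44.4800

y = 1.7240x + 44.4800


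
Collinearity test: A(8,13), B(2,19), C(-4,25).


8*(19-25) + 2*(25-13) - 4*(13-19)
= -48 + 24 + 24 = 0

Yes, collinear (determinant = 0)


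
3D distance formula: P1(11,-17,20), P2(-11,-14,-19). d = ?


dx=-22, dy=3, dz=-39
d = sqrt(484+9+1521) = sqrt(2014) = 44.8776

44.8776


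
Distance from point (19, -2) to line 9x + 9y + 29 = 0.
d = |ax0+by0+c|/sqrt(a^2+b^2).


|9*19 + 9*(-2) + 29| = |182| = 182
sqrt(81 + 81) = sqrt(162) = 12.7279
d = 182/sqrt(162) = 14.2993

14.2993


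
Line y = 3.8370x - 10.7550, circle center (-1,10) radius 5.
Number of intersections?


Substitute y = 3.8370x - 10.7550: (x+ 1)^2 + (3.8370x- 10.7550-10)^2 = 25
Expand to Ax^2 + Bx + C = 0, where b-k = -20.755
A = 1+m^2 = 15.722569
B = 2(m(b-k) - h) = 2(3.8370*(-20.755) + 1) = -157.27387
C = h^2 + (b-k)^2 - r^2 = 1 + 430.770025 - 25 = 406.770025
disc = B^2-4AC = 24735.0702 - 25581.8791 = -846.8089
disc < 0

0 intersection points


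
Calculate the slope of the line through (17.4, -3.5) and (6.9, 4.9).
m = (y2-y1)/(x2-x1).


dy = 4.9 + 3.5 = 8.4
dx = 6.9 - 17.4 = -10.5
m = 8.4/(-10.5) = -0.8000

m = -0.8000


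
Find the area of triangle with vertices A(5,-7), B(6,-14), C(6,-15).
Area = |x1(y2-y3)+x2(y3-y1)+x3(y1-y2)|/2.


5*(-14+ 15) = 5
6*(-15+ 7) = -48
6*(-7+ 14) = 42
sum = -1
Area = |-1|/2 = 0.5000

0.5000 sq units


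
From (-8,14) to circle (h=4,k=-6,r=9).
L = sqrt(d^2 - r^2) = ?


d = sqrt((-8-4)^2 + (14+ 6)^2) = sqrt(144+400) = 23.3238
L = sqrt(544.0000 - 81) = sqrt(463.0000) = 21.5174

21.5174


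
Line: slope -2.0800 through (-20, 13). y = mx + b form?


y - 13 = -2.0800(x + 20)
y = -2.0800x + 13 + 2.0800*(-20)
y = -2.0800x - 28.6000

y = -2.0800x - 28.6000


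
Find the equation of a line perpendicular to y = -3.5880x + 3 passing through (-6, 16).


Perpendicular slope = -1/m1 = -1/(-3.5880) = 0.2787
b2 = y0 - m2*x0 = 16 - 6/(-3.5880) = 16 + 1.6722 = 17.6722

y = 0.2787x + 17.6722


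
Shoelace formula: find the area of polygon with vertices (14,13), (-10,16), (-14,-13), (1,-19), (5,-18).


sum(xi*y_{i+1}) = 14*16 - 10*(-13) - 14*(-19) + 1*(-18) + 5*13 = 667
sum(yi*x_{i+1}) = 13*(-10) + 16*(-14) - 13*1 - 19*5 - 18*14 = -714
Area = |667 + 714|/2 = 1381/2 = 690.5000

690.5000 sq units


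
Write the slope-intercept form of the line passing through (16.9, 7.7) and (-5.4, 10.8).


m = (3.1)/(-22.3) = -0.1390
b = y1 - m*x1 = 7.7 - (3.1*16.9)/(-22.3) = 7.7 + 2.3493 = 10.0493

y = -0.1390x + 10.0493


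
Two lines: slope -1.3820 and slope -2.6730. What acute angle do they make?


m1-m2 = 1.291
1+m1*m2 = 4.694086
tan(theta) = |1.291/4.694086| = 0.275027
theta = arctan(|1.291/4.694086|) = 15.3777 degrees (acute angle)

15.3777 degrees


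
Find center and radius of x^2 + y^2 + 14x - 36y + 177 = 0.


h = -D/2 = -14/2 = -7
k = -E/2 = 36/2 = 18
r^2 = h^2 + k^2 - F = 49 + 324 - 177 = 196
r = 14

Center (-7, 18), radius = 14


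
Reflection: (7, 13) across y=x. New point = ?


Reflection rule for y=x: (y, x)
(7, 13) -> (13, 7)

(13, 7)


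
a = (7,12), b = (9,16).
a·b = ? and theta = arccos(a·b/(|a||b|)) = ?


a·b = 7*9 + 12*16 = 63 + 192 = 255
|a| = sqrt(49+144) = 13.8924
|b| = sqrt(81+256) = 18.3576
cos(theta) = 255/(sqrt(193)*sqrt(337)) = 255/sqrt(65041) = 0.999877
theta = arccos(255/sqrt(65041)) = 0.8987 degrees

a·b = 255, theta = 0.8987 deg


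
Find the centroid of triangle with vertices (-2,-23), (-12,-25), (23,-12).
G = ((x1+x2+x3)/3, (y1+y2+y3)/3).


Gx = (-2- 12+23)/3 = 9/3 = 3.0000
Gy = (-23- 25- 12)/3 = -60/3 = -20.0000

G = (3.0000, -20.0000)


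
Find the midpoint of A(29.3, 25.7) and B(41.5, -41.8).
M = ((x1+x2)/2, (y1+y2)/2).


Mx = (29.3 + 41.5)/2 = 70.8/2 = 35.4000
My = (25.7 - 41.8)/2 = -16.1/2 = -8.0500

(35.4000, -8.0500)


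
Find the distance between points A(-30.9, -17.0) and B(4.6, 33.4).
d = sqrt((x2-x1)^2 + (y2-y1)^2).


dx = 4.6 + 30.9 = 35.5
dy = 33.4 + 17.0 = 50.4
d = sqrt(1260.25 + 2540.16) = sqrt(3800.41) = 61.6475

61.6475


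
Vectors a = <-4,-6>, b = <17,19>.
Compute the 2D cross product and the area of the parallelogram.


cross = -4*19 + 6*17 = -76 + 102 = 26
Parallelogram area = |26| = 26

cross = 26, parallelogram area = 26


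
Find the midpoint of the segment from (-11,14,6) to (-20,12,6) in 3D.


Mx = (-11- 20)/2 = -15.5000
My = (14+12)/2 = 13.0000
Mz = (6+6)/2 = 6.0000

M = (-15.5000, 13.0000, 6.0000)


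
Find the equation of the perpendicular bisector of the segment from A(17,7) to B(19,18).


Midpoint = (18, 12.5)
Slope of AB = dy/dx = 11/2 = 5.5000
Perp slope = -dx/dy = -2/11 = -0.1818
b = My - (perp slope)*Mx = 12.5 + (2*18)/11 = 12.5 + 3.2727 = 15.7727

y = -0.1818x + 15.7727


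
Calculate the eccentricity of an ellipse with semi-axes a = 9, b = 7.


c = sqrt(81-49) = sqrt(32) = 5.6569
e = c/a = sqrt(32)/9 = 0.6285

e = 0.6285


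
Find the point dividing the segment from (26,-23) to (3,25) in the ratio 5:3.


Px = (5*3 + 3*26)/8 = 93/8 = 11.6250
Py = (5*25 + 3*(-23))/8 = 56/8 = 7.0000

P = (11.6250, 7.0000)


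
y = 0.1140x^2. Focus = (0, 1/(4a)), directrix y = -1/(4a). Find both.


a = 0.1140
1/(4a) = 2.1930
Focus = (0, 2.1930)
Directrix: y = -2.1930

Focus = (0, 2.1930), Directrix: y = -2.1930


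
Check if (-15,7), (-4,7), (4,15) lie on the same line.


-15*(7-15) - 4*(15-7) + 4*(7-7)
= 120 - 32 + 0 = 88

No, not collinear (determinant = 88)


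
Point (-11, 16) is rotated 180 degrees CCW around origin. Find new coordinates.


cos(180) = -1, sin(180) = 0
x' = -11*(-1) - 16*0 = 11
y' = -11*0 + 16*(-1) = -16

(11, -16)


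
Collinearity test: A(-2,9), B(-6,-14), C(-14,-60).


-2*(-14+ 60) - 6*(-60-9) - 14*(9+ 14)
= -92 + 414 - 322 = 0

Yes, collinear (determinant = 0)


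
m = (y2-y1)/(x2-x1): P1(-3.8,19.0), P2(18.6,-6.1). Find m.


dy = -6.1 - 19.0 = -25.1
dx = 18.6 + 3.8 = 22.4
m = -25.1/22.4 = -1.1205

m = -1.1205


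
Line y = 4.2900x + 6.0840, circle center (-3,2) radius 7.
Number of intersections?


Substitute y = 4.2900x + 6.0840: (x+ 3)^2 + (4.2900x+6.0840-2)^2 = 49
Expand to Ax^2 + Bx + C = 0, where b-k = 4.084
A = 1+m^2 = 19.4041
B = 2(m(b-k) - h) = 2(4.2900*4.084 + 3) = 41.04072
C = h^2 + (b-k)^2 - r^2 = 9 + 16.679056 - 49 = -23.320944
disc = B^2-4AC = 1684.3407 + 1810.0877 = 3494.4284
disc > 0

2 intersection points


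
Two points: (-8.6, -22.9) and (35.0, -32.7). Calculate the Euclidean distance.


dx = 35.0 + 8.6 = 43.6
dy = -32.7 + 22.9 = -9.8
d = sqrt(1900.96 + 96.04) = sqrt(1997.0) = 44.6878

44.6878


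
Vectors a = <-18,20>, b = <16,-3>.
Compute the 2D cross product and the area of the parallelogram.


cross = -18*(-3) - 20*16 = 54 - 320 = -266
Parallelogram area = |-266| = 266

cross = -266, parallelogram area = 266


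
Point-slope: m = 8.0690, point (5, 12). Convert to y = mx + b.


y - 12 = 8.0690(x - 5)
y = 8.0690x + 12 - 8.0690*5
y = 8.0690x - 28.3450

y = 8.0690x - 28.3450


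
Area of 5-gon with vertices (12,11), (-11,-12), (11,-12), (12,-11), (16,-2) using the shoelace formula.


sum(xi*y_{i+1}) = 12*(-12) - 11*(-12) + 11*(-11) + 12*(-2) + 16*11 = 19
sum(yi*x_{i+1}) = 11*(-11) - 12*11 - 12*12 - 11*16 - 2*12 = -597
Area = |19 + 597|/2 = 616/2 = 308.0000

308.0000 sq units


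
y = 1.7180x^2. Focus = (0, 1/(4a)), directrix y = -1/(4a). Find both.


a = 1.7180
1/(4a) = 0.1455
Focus = (0, 0.1455)
Directrix: y = -0.1455

Focus = (0, 0.1455), Directrix: y = -0.1455


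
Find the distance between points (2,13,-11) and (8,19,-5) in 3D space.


dx=6, dy=6, dz=6
d = sqrt(36+36+36) = sqrt(108) = 10.3923

10.3923


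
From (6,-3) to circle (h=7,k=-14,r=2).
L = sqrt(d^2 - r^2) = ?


d = sqrt((6-7)^2 + (-3+ 14)^2) = sqrt(1+121) = 11.0454
L = sqrt(122.0000 - 4) = sqrt(118.0000) = 10.8628

10.8628


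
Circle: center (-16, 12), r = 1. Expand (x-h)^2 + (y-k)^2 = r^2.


(x+ 16)^2 + (y-12)^2 = 1^2
D = -2h = 32, E = -2k = -24
F = h^2+k^2-r^2 = 256+144-1 = 399

x^2 + y^2 + 32x - 24y + 399 = 0


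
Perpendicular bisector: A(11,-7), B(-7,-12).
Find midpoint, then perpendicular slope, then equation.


Midpoint = (2, -9.5)
Slope of AB = dy/dx = -5/(-18) = 0.2778
Perp slope = -dx/dy = -18/5 = -3.6000
b = My - (perp slope)*Mx = -9.5 + (-18*2)/(-5) = -9.5 + 7.2000 = -2.3000

y = -3.6000x - 2.3000


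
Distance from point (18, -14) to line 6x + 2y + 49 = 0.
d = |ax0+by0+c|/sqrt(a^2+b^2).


|6*18 + 2*(-14) + 49| = |129| = 129
sqrt(36 + 4) = sqrt(40) = 6.3246
d = 129/sqrt(40) = 20.3967

20.3967


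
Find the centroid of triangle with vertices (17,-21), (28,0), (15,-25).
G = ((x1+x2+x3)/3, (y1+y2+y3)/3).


Gx = (17+28+15)/3 = 60/3 = 20.0000
Gy = (-21+0- 25)/3 = -46/3 = -15.3333

G = (20.0000, -15.3333)


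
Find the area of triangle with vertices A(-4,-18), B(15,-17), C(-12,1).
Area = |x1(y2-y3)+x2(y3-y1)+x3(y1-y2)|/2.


-4*(-17-1) = 72
15*(1+ 18) = 285
-12*(-18+ 17) = 12
sum = 369
Area = |369|/2 = 184.5000

184.5000 sq units


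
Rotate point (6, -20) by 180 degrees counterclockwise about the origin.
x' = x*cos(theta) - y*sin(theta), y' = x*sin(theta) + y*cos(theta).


cos(180) = -1, sin(180) = 0
x' = 6*(-1) + 20*0 = -6
y' = 6*0 - 20*(-1) = 20

(-6, 20)


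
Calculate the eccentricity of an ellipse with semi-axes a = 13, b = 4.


c = sqrt(169-16) = sqrt(153) = 12.3693
e = c/a = sqrt(153)/13 = 0.9515

e = 0.9515


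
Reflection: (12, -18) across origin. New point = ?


Reflection rule for origin: (-x, -y)
(12, -18) -> (-12, 18)

(-12, 18)


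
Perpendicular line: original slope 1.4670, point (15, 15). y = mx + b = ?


Perpendicular slope = -1/m1 = -1/1.4670 = -0.6817
b2 = y0 - m2*x0 = 15 + 15/1.4670 = 15 + 10.2249 = 25.2249

y = -0.6817x + 25.2249


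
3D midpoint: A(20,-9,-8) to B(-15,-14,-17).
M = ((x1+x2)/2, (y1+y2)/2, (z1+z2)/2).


Mx = (20- 15)/2 = 2.5000
My = (-9- 14)/2 = -11.5000
Mz = (-8- 17)/2 = -12.5000

M = (2.5000, -11.5000, -12.5000)


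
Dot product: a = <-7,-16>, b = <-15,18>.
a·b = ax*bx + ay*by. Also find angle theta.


a·b = -7*(-15) - 16*18 = 105 - 288 = -183
|a| = sqrt(49+256) = 17.4642
|b| = sqrt(225+324) = 23.4307
cos(theta) = -183/(sqrt(305)*sqrt(549)) = -183/sqrt(167445) = -0.447214
theta = arccos(-183/sqrt(167445)) = 116.5651 degrees

a·b = -183, theta = 116.5651 deg


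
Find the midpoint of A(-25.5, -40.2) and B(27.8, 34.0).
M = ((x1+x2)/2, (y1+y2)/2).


Mx = (-25.5 + 27.8)/2 = 2.3/2 = 1.1500
My = (-40.2 + 34.0)/2 = -6.2/2 = -3.1000

(1.1500, -3.1000)


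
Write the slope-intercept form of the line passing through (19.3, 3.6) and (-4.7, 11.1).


m = (7.5)/(-24.0) = -0.3125
b = y1 - m*x1 = 3.6 - (7.5*19.3)/(-24.0) = 3.6 + 6.0312 = 9.6312

y = -0.3125x + 9.6312


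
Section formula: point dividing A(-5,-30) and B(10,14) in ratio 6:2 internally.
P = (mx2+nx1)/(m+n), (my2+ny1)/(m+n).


Px = (6*10 + 2*(-5))/8 = 50/8 = 6.2500
Py = (6*14 + 2*(-30))/8 = 24/8 = 3.0000

P = (6.2500, 3.0000)


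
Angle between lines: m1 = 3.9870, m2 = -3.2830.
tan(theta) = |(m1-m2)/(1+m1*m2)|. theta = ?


m1-m2 = 7.27
1+m1*m2 = -12.089321
tan(theta) = |7.27/(-12.089321)| = 0.601357
theta = arctan(|7.27/(-12.089321)|) = 31.0209 degrees (acute angle)

31.0209 degrees


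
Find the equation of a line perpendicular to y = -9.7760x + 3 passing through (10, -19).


Perpendicular slope = -1/m1 = -1/(-9.7760) = 0.1023
b2 = y0 - m2*x0 = -19 + 10/(-9.7760) = -19 - 1.0229 = -20.0229

y = 0.1023x - 20.0229


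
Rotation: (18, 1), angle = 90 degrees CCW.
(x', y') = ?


cos(90) = 0, sin(90) = 1
x' = 18*0 - 1*1 = -1
y' = 18*1 + 1*0 = 18

(-1, 18)


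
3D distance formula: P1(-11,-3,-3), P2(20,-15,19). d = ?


dx=31, dy=-12, dz=22
d = sqrt(961+144+484) = sqrt(1589) = 39.8623

39.8623


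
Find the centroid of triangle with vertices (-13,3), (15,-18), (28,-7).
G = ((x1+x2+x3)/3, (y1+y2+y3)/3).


Gx = (-13+15+28)/3 = 30/3 = 10.0000
Gy = (3- 18- 7)/3 = -22/3 = -7.3333

G = (10.0000, -7.3333)


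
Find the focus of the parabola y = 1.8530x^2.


a = 1.8530
4a = 7.4120
focus = (0, 1/7.4120) = (0, 0.1349)

Focus = (0, 0.1349)


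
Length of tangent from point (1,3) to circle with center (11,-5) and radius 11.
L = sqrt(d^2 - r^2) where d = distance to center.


d = sqrt((1-11)^2 + (3+ 5)^2) = sqrt(100+64) = 12.8062
L = sqrt(164.0000 - 121) = sqrt(43.0000) = 6.5574

6.5574


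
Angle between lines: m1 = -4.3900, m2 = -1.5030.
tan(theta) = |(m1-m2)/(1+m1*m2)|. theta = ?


m1-m2 = -2.887
1+m1*m2 = 7.59817
tan(theta) = |-2.887/7.59817| = 0.379960
theta = arctan(|-2.887/7.59817|) = 20.8048 degrees (acute angle)

20.8048 degrees


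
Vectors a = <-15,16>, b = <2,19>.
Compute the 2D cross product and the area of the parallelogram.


cross = -15*19 - 16*2 = -285 - 32 = -317
Parallelogram area = |-317| = 317

cross = -317, parallelogram area = 317


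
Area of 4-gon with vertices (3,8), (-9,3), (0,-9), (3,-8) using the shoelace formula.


sum(xi*y_{i+1}) = 3*3 - 9*(-9) + 0*(-8) + 3*8 = 114
sum(yi*x_{i+1}) = 8*(-9) + 3*0 - 9*3 - 8*3 = -123
Area = |114 + 123|/2 = 237/2 = 118.5000

118.5000 sq units


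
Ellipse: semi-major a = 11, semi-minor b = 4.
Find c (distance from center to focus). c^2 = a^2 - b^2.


c^2 = 11^2 - 4^2 = 121 - 16 = 105
c = sqrt(105) = 10.2470

c = 10.2470


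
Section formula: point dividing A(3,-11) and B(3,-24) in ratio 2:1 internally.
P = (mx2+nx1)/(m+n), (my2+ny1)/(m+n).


Px = (2*3 + 1*3)/3 = 9/3 = 3.0000
Py = (2*(-24) + 1*(-11))/3 = -59/3 = -19.6667

P = (3.0000, -19.6667)


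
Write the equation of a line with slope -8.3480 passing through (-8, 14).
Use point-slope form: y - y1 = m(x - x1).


y - 14 = -8.3480(x + 8)
y = -8.3480x + 14 + 8.3480*(-8)
y = -8.3480x - 52.7840

y = -8.3480x - 52.7840


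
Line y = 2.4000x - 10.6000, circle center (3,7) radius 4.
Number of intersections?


Substitute y = 2.4000x - 10.6000: (x-3)^2 + (2.4000x- 10.6000-7)^2 = 16
Expand to Ax^2 + Bx + C = 0, where b-k = -17.6
A = 1+m^2 = 6.76
B = 2(m(b-k) - h) = 2(2.4000*(-17.6) - 3) = -90.48
C = h^2 + (b-k)^2 - r^2 = 9 + 309.76 - 16 = 302.76
disc = B^2-4AC = 8186.6304 - 8186.6304 = 0
disc = 0

1 intersection point (tangent)


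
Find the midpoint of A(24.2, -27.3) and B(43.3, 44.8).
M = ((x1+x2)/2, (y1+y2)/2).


Mx = (24.2 + 43.3)/2 = 67.5/2 = 33.7500
My = (-27.3 + 44.8)/2 = 17.5/2 = 8.7500

(33.7500, 8.7500)


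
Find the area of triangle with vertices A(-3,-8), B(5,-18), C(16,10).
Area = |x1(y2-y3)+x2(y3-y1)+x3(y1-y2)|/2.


-3*(-18-10) = 84
5*(10+ 8) = 90
16*(-8+ 18) = 160
sum = 334
Area = |334|/2 = 167.0000

167.0000 sq units


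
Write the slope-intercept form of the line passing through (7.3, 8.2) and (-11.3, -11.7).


m = (-19.9)/(-18.6) = 1.0699
b = y1 - m*x1 = 8.2 - (-19.9*7.3)/(-18.6) = 8.2 - 7.8102 = 0.3898

y = 1.0699x + 0.3898


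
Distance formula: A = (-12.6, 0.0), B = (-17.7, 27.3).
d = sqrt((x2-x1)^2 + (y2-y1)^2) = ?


dx = -17.7 + 12.6 = -5.1
dy = 27.3 - 0.0 = 27.3
d = sqrt(26.01 + 745.29) = sqrt(771.3) = 27.7723

27.7723


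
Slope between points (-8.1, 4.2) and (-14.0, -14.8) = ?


dy = -14.8 - 4.2 = -19.0
dx = -14.0 + 8.1 = -5.9
m = -19.0/(-5.9) = 3.2203

m = 3.2203


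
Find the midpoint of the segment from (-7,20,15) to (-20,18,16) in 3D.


Mx = (-7- 20)/2 = -13.5000
My = (20+18)/2 = 19.0000
Mz = (15+16)/2 = 15.5000

M = (-13.5000, 19.0000, 15.5000)


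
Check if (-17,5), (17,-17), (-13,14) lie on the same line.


-17*(-17-14) + 17*(14-5) - 13*(5+ 17)
= 527 + 153 - 286 = 394

No, not collinear (determinant = 394)


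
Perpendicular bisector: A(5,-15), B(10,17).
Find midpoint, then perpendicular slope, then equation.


Midpoint = (7.5, 1)
Slope of AB = dy/dx = 32/5 = 6.4000
Perp slope = -dx/dy = -5/32 = -0.1562
b = My - (perp slope)*Mx = 1 + (5*7.5)/32 = 1 + 1.1719 = 2.1719

y = -0.1562x + 2.1719


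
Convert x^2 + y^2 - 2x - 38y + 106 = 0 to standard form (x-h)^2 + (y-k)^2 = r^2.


h = -D/2 = 2/2 = 1
k = -E/2 = 38/2 = 19
r^2 = h^2 + k^2 - F = 1 + 361 - 106 = 256
r = 16

Center (1, 19), radius = 16


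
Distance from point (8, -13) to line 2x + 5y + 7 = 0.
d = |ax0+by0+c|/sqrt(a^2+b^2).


|2*8 + 5*(-13) + 7| = |-42| = 42
sqrt(4 + 25) = sqrt(29) = 5.3852
d = 42/sqrt(29) = 7.7992

7.7992


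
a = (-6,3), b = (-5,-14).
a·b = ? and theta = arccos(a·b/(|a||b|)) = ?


a·b = -6*(-5) + 3*(-14) = 30 - 42 = -12
|a| = sqrt(36+9) = 6.7082
|b| = sqrt(25+196) = 14.8661
cos(theta) = -12/(sqrt(45)*sqrt(221)) = -12/sqrt(9945) = -0.120331
theta = arccos(-12/sqrt(9945)) = 96.9112 degrees

a·b = -12, theta = 96.9112 deg


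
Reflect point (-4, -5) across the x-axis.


Reflection rule for x-axis: (x, -y)
(-4, -5) -> (-4, 5)

(-4, 5)


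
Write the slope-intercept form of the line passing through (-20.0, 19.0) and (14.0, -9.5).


m = (-28.5)/(34.0) = -0.8382
b = y1 - m*x1 = 19.0 - (-28.5*(-20.0))/(34.0) = 19.0 - 16.7647 = 2.2353

y = -0.8382x + 2.2353


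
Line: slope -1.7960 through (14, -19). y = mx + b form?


y + 19 = -1.7960(x - 14)
y = -1.7960x - 19 + 1.7960*14
y = -1.7960x + 6.1440

y = -1.7960x + 6.1440


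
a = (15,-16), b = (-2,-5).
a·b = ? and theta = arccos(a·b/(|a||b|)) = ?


a·b = 15*(-2) - 16*(-5) = -30 + 80 = 50
|a| = sqrt(225+256) = 21.9317
|b| = sqrt(4+25) = 5.3852
cos(theta) = 50/(sqrt(481)*sqrt(29)) = 50/sqrt(13949) = 0.423349
theta = arccos(50/sqrt(13949)) = 64.9538 degrees

a·b = 50, theta = 64.9538 deg


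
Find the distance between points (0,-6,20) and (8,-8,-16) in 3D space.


dx=8, dy=-2, dz=-36
d = sqrt(64+4+1296) = sqrt(1364) = 36.9324

36.9324


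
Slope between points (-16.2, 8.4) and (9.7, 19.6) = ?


dy = 19.6 - 8.4 = 11.2
dx = 9.7 + 16.2 = 25.9
m = 11.2/25.9 = 0.4324

m = 0.4324


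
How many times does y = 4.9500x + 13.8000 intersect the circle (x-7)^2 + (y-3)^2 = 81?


Substitute y = 4.9500x + 13.8000: (x-7)^2 + (4.9500x+13.8000-3)^2 = 81
Expand to Ax^2 + Bx + C = 0, where b-k = 10.8
A = 1+m^2 = 25.5025
B = 2(m(b-k) - h) = 2(4.9500*10.8 - 7) = 92.92
C = h^2 + (b-k)^2 - r^2 = 49 + 116.64 - 81 = 84.64
disc = B^2-4AC = 8634.1264 - 8634.1264 = 0
disc = 0

1 intersection point (tangent)


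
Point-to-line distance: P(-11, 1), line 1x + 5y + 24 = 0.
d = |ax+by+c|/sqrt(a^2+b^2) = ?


|1*(-11) + 5*1 + 24| = |18| = 18
sqrt(1 + 25) = sqrt(26) = 5.0990
d = 18/sqrt(26) = 3.5301

3.5301


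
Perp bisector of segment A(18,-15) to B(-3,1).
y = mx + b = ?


Midpoint = (7.5, -7)
Slope of AB = dy/dx = 16/(-21) = -0.7619
Perp slope = -dx/dy = 21/16 = 1.3125
b = My - (perp slope)*Mx = -7 + (-21*7.5)/16 = -7 - 9.8438 = -16.8438

y = 1.3125x - 16.8438


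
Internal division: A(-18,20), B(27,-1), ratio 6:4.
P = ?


Px = (6*27 + 4*(-18))/10 = 90/10 = 9.0000
Py = (6*(-1) + 4*20)/10 = 74/10 = 7.4000

P = (9.0000, 7.4000)


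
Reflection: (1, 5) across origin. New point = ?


Reflection rule for origin: (-x, -y)
(1, 5) -> (-1, -5)

(-1, -5)


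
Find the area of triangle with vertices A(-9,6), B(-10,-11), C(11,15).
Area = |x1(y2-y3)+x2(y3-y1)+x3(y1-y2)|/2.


-9*(-11-15) = 234
-10*(15-6) = -90
11*(6+ 11) = 187
sum = 331
Area = |331|/2 = 165.5000

165.5000 sq units


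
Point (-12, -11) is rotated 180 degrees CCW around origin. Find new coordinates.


cos(180) = -1, sin(180) = 0
x' = -12*(-1) + 11*0 = 12
y' = -12*0 - 11*(-1) = 11

(12, 11)


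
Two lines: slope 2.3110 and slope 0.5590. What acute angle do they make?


m1-m2 = 1.752
1+m1*m2 = 2.291849
tan(theta) = |1.752/2.291849| = 0.764448
theta = arctan(|1.752/2.291849|) = 37.3960 degrees (acute angle)

37.3960 degrees


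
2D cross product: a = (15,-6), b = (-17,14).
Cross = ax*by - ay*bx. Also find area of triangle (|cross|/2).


cross = 15*14 + 6*(-17) = 210 - 102 = 108
Triangle area = |108|/2 = 108/2 = 54.0000

cross = 108, triangle area = 54.0000


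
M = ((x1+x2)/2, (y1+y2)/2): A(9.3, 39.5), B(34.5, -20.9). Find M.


Mx = (9.3 + 34.5)/2 = 43.8/2 = 21.9000
My = (39.5 - 20.9)/2 = 18.6/2 = 9.3000

(21.9000, 9.3000)


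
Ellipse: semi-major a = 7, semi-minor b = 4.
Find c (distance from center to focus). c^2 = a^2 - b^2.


c^2 = 7^2 - 4^2 = 49 - 16 = 33
c = sqrt(33) = 5.7446

c = 5.7446


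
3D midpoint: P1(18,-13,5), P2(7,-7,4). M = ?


Mx = (18+7)/2 = 12.5000
My = (-13- 7)/2 = -10.0000
Mz = (5+4)/2 = 4.5000

M = (12.5000, -10.0000, 4.5000)


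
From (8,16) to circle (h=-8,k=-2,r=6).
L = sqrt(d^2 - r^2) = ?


d = sqrt((8+ 8)^2 + (16+ 2)^2) = sqrt(256+324) = 24.0832
L = sqrt(580.0000 - 36) = sqrt(544.0000) = 23.3238

23.3238


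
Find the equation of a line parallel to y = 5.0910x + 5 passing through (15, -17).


Parallel lines have equal slopes.
m2 = 5.0910
b2 = -17 - 5.0910*15 = -93.3650

y = 5.0910x - 93.3650


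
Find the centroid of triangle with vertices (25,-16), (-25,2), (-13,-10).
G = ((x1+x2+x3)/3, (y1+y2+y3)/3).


Gx = (25- 25- 13)/3 = -13/3 = -4.3333
Gy = (-16+2- 10)/3 = -24/3 = -8.0000

G = (-4.3333, -8.0000)


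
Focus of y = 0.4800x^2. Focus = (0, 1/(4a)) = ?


a = 0.4800
4a = 1.9200
focus = (0, 1/1.9200) = (0, 0.5208)

Focus = (0, 0.5208)


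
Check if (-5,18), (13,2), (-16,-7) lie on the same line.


-5*(2+ 7) + 13*(-7-18) - 16*(18-2)
= -45 - 325 - 256 = -626

No, not collinear (determinant = -626)


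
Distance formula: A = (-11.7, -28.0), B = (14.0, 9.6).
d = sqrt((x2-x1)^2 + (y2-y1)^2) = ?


dx = 14.0 + 11.7 = 25.7
dy = 9.6 + 28.0 = 37.6
d = sqrt(660.49 + 1413.76) = sqrt(2074.25) = 45.5439

45.5439


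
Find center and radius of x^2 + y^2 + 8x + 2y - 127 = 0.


h = -D/2 = -8/2 = -4
k = -E/2 = -2/2 = -1
r^2 = h^2 + k^2 - F = 16 + 1 + 127 = 144
r = 12

Center (-4, -1), radius = 12


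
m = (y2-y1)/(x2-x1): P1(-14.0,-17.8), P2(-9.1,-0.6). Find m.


dy = -0.6 + 17.8 = 17.2
dx = -9.1 + 14.0 = 4.9
m = 17.2/4.9 = 3.5102

m = 3.5102


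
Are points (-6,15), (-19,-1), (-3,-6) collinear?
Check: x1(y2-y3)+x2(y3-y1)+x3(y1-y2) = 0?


-6*(-1+ 6) - 19*(-6-15) - 3*(15+ 1)
= -30 + 399 - 48 = 321

No, not collinear (determinant = 321)


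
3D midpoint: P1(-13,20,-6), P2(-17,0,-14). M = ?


Mx = (-13- 17)/2 = -15.0000
My = (20+0)/2 = 10.0000
Mz = (-6- 14)/2 = -10.0000

M = (-15.0000, 10.0000, -10.0000)


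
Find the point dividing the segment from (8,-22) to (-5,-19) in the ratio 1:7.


Px = (1*(-5) + 7*8)/8 = 51/8 = 6.3750
Py = (1*(-19) + 7*(-22))/8 = -173/8 = -21.6250

P = (6.3750, -21.6250)


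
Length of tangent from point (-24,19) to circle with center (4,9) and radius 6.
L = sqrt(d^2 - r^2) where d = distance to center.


d = sqrt((-24-4)^2 + (19-9)^2) = sqrt(784+100) = 29.7321
L = sqrt(884.0000 - 36) = sqrt(848.0000) = 29.1204

29.1204


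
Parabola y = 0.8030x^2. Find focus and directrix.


a = 0.8030
1/(4a) = 0.3113
Focus = (0, 0.3113)
Directrix: y = -0.3113

Focus = (0, 0.3113), Directrix: y = -0.3113


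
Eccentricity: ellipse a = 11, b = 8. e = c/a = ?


c = sqrt(121-64) = sqrt(57) = 7.5498
e = c/a = sqrt(57)/11 = 0.6863

e = 0.6863


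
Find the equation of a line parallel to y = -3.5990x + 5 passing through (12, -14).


Parallel lines have equal slopes.
m2 = -3.5990
b2 = -14 + 3.5990*12 = 29.1880

y = -3.5990x + 29.1880


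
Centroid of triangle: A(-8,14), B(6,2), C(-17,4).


Gx = (-8+6- 17)/3 = -19/3 = -6.3333
Gy = (14+2+4)/3 = 20/3 = 6.6667

G = (-6.3333, 6.6667)


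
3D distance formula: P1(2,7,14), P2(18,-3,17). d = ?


dx=16, dy=-10, dz=3
d = sqrt(256+100+9) = sqrt(365) = 19.1050

19.1050


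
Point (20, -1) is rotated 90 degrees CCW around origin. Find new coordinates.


cos(90) = 0, sin(90) = 1
x' = 20*0 + 1*1 = 1
y' = 20*1 - 1*0 = 20

(1, 20)


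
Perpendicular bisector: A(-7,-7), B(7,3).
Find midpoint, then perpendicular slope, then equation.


Midpoint = (0, -2)
Slope of AB = dy/dx = 10/14 = 0.7143
Perp slope = -dx/dy = -14/10 = -1.4000
b = My - (perp slope)*Mx = -2 + (14*0)/10 = -2 + 0 = -2.0000

y = -1.4000x - 2.0000


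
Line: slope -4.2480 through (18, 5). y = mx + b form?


y - 5 = -4.2480(x - 18)
y = -4.2480x + 5 + 4.2480*18
y = -4.2480x + 81.4640

y = -4.2480x + 81.4640


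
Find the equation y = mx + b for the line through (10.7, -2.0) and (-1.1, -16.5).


m = (-14.5)/(-11.8) = 1.2288
b = y1 - m*x1 = -2.0 - (-14.5*10.7)/(-11.8) = -2.0 - 13.1483 = -15.1483

y = 1.2288x - 15.1483


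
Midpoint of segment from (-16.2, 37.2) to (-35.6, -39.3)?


Mx = (-16.2 - 35.6)/2 = -51.8/2 = -25.9000
My = (37.2 - 39.3)/2 = -2.1/2 = -1.0500

(-25.9000, -1.0500)


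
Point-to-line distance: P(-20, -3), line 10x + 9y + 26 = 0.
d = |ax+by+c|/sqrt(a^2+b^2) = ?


|10*(-20) + 9*(-3) + 26| = |-201| = 201
sqrt(100 + 81) = sqrt(181) = 13.4536
d = 201/sqrt(181) = 14.9402

14.9402


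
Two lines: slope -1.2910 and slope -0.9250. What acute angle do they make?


m1-m2 = -0.366
1+m1*m2 = 2.194175
tan(theta) = |-0.366/2.194175| = 0.166805
theta = arctan(|-0.366/2.194175|) = 9.4700 degrees (acute angle)

9.4700 degrees


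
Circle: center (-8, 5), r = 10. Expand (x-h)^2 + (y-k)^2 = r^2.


(x+ 8)^2 + (y-5)^2 = 10^2
D = -2h = 16, E = -2k = -10
F = h^2+k^2-r^2 = 64+25-100 = -11

x^2 + y^2 + 16x - 10y - 11 = 0


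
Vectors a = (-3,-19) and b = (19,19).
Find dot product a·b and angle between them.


a·b = -3*19 - 19*19 = -57 - 361 = -418
|a| = sqrt(9+361) = 19.2354
|b| = sqrt(361+361) = 26.8701
cos(theta) = -418/(sqrt(370)*sqrt(722)) = -418/sqrt(267140) = -0.808736
theta = arccos(-418/sqrt(267140)) = 143.9726 degrees

a·b = -418, theta = 143.9726 deg


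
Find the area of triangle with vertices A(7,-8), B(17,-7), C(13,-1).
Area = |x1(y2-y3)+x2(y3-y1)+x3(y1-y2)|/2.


7*(-7+ 1) = -42
17*(-1+ 8) = 119
13*(-8+ 7) = -13
sum = 64
Area = |64|/2 = 32.0000

32.0000 sq units


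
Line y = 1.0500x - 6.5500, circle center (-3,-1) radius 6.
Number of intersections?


Substitute y = 1.0500x - 6.5500: (x+ 3)^2 + (1.0500x- 6.5500+ 1)^2 = 36
Expand to Ax^2 + Bx + C = 0, where b-k = -5.55
A = 1+m^2 = 2.1025
B = 2(m(b-k) - h) = 2(1.0500*(-5.55) + 3) = -5.655
C = h^2 + (b-k)^2 - r^2 = 9 + 30.8025 - 36 = 3.8025
disc = B^2-4AC = 31.9790 - 31.9790 = 0
disc = 0

1 intersection point (tangent)


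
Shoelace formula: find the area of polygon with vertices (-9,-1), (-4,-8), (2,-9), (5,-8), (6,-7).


sum(xi*y_{i+1}) = -9*(-8) - 4*(-9) + 2*(-8) + 5*(-7) + 6*(-1) = 51
sum(yi*x_{i+1}) = -1*(-4) - 8*2 - 9*5 - 8*6 - 7*(-9) = -42
Area = |51 + 42|/2 = 93/2 = 46.5000

46.5000 sq units


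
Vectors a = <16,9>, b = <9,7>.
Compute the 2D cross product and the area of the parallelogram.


cross = 16*7 - 9*9 = 112 - 81 = 31
Parallelogram area = |31| = 31

cross = 31, parallelogram area = 31


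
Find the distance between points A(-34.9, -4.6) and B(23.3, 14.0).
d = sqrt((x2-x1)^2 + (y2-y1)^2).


dx = 23.3 + 34.9 = 58.2
dy = 14.0 + 4.6 = 18.6
d = sqrt(3387.24 + 345.96) = sqrt(3733.2) = 61.0999

61.0999


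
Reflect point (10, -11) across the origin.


Reflection rule for origin: (-x, -y)
(10, -11) -> (-10, 11)

(-10, 11)


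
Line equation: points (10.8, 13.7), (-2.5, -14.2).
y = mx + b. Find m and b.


m = (-27.9)/(-13.3) = 2.0977
b = y1 - m*x1 = 13.7 - (-27.9*10.8)/(-13.3) = 13.7 - 22.6556 = -8.9556

y = 2.0977x - 8.9556


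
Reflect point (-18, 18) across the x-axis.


Reflection rule for x-axis: (x, -y)
(-18, 18) -> (-18, -18)

(-18, -18)


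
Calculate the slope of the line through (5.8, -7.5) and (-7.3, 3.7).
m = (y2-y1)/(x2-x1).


dy = 3.7 + 7.5 = 11.2
dx = -7.3 - 5.8 = -13.1
m = 11.2/(-13.1) = -0.8550

m = -0.8550


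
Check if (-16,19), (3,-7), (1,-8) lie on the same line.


-16*(-7+ 8) + 3*(-8-19) + 1*(19+ 7)
= -16 - 81 + 26 = -71

No, not collinear (determinant = -71)


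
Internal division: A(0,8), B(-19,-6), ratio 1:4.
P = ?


Px = (1*(-19) + 4*0)/5 = -19/5 = -3.8000
Py = (1*(-6) + 4*8)/5 = 26/5 = 5.2000

P = (-3.8000, 5.2000)


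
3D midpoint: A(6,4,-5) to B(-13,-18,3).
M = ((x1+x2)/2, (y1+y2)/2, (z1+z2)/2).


Mx = (6- 13)/2 = -3.5000
My = (4- 18)/2 = -7.0000
Mz = (-5+3)/2 = -1.0000

M = (-3.5000, -7.0000, -1.0000)


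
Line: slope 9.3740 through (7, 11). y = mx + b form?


y - 11 = 9.3740(x - 7)
y = 9.3740x + 11 - 9.3740*7
y = 9.3740x - 54.6180

y = 9.3740x - 54.6180


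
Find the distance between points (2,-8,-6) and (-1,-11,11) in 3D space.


dx=-3, dy=-3, dz=17
d = sqrt(9+9+289) = sqrt(307) = 17.5214

17.5214


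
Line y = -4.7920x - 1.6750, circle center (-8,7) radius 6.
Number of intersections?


Substitute y = -4.7920x - 1.6750: (x+ 8)^2 + (-4.7920x- 1.6750-7)^2 = 36
Expand to Ax^2 + Bx + C = 0, where b-k = -8.675
A = 1+m^2 = 23.963264
B = 2(m(b-k) - h) = 2(-4.7920*(-8.675) + 8) = 99.1412
C = h^2 + (b-k)^2 - r^2 = 64 + 75.255625 - 36 = 103.255625
disc = B^2-4AC = 9828.9775 - 9897.3672 = -68.3897
disc < 0

0 intersection points


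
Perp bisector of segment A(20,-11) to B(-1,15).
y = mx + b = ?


Midpoint = (9.5, 2)
Slope of AB = dy/dx = 26/(-21) = -1.2381
Perp slope = -dx/dy = 21/26 = 0.8077
b = My - (perp slope)*Mx = 2 + (-21*9.5)/26 = 2 - 7.6731 = -5.6731

y = 0.8077x - 5.6731


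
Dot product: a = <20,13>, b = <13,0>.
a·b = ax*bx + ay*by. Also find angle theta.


a·b = 20*13 + 13*0 = 260 + 0 = 260
|a| = sqrt(400+169) = 23.8537
|b| = sqrt(169+0) = 13.0000
cos(theta) = 260/(sqrt(569)*sqrt(169)) = 260/sqrt(96161) = 0.838444
theta = arccos(260/sqrt(96161)) = 33.0239 degrees

a·b = 260, theta = 33.0239 deg


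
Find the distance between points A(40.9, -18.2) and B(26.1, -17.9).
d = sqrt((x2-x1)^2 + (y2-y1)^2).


dx = 26.1 - 40.9 = -14.8
dy = -17.9 + 18.2 = 0.3
d = sqrt(219.04 + 0.09) = sqrt(219.13) = 14.8030

14.8030


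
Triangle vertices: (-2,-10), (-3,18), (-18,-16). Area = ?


-2*(18+ 16) = -68
-3*(-16+ 10) = 18
-18*(-10-18) = 504
sum = 454
Area = |454|/2 = 227.0000

227.0000 sq units


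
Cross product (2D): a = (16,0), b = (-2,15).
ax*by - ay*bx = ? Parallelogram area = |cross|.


cross = 16*15 - 0*(-2) = 240 - 0 = 240
Parallelogram area = |240| = 240

cross = 240, parallelogram area = 240


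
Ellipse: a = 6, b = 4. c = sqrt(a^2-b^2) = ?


c^2 = 6^2 - 4^2 = 36 - 16 = 20
c = sqrt(20) = 4.4721

c = 4.4721


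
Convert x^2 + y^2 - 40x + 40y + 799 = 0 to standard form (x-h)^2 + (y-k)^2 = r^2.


h = -D/2 = 40/2 = 20
k = -E/2 = -40/2 = -20
r^2 = h^2 + k^2 - F = 400 + 400 - 799 = 1
r = 1

Center (20, -20), radius = 1


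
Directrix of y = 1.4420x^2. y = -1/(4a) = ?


a = 1.4420
1/(4a) = 0.1734
directrix: y = -0.1734 = -0.1734

y = -0.1734


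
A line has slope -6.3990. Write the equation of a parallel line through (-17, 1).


Parallel lines have equal slopes.
m2 = -6.3990
b2 = 1 + 6.3990*(-17) = -107.7830

y = -6.3990x - 107.7830


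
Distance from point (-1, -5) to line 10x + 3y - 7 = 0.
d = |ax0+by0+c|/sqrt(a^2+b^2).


|10*(-1) + 3*(-5) - 7| = |-32| = 32
sqrt(100 + 9) = sqrt(109) = 10.4403
d = 32/sqrt(109) = 3.0650

3.0650


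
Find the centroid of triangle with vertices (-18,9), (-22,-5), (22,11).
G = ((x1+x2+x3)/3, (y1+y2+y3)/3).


Gx = (-18- 22+22)/3 = -18/3 = -6.0000
Gy = (9- 5+11)/3 = 15/3 = 5.0000

G = (-6.0000, 5.0000)


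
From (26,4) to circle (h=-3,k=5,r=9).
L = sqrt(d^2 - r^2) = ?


d = sqrt((26+ 3)^2 + (4-5)^2) = sqrt(841+1) = 29.0172
L = sqrt(842.0000 - 81) = sqrt(761.0000) = 27.5862

27.5862


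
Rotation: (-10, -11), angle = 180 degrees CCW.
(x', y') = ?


cos(180) = -1, sin(180) = 0
x' = -10*(-1) + 11*0 = 10
y' = -10*0 - 11*(-1) = 11

(10, 11)


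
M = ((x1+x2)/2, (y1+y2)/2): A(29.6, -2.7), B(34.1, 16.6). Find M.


Mx = (29.6 + 34.1)/2 = 63.7/2 = 31.8500
My = (-2.7 + 16.6)/2 = 13.9/2 = 6.9500

(31.8500, 6.9500)


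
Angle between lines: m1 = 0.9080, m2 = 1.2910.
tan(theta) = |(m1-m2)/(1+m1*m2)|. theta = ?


m1-m2 = -0.383
1+m1*m2 = 2.172228
tan(theta) = |-0.383/2.172228| = 0.176317
theta = arctan(|-0.383/2.172228|) = 9.9994 degrees (acute angle)

9.9994 degrees
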